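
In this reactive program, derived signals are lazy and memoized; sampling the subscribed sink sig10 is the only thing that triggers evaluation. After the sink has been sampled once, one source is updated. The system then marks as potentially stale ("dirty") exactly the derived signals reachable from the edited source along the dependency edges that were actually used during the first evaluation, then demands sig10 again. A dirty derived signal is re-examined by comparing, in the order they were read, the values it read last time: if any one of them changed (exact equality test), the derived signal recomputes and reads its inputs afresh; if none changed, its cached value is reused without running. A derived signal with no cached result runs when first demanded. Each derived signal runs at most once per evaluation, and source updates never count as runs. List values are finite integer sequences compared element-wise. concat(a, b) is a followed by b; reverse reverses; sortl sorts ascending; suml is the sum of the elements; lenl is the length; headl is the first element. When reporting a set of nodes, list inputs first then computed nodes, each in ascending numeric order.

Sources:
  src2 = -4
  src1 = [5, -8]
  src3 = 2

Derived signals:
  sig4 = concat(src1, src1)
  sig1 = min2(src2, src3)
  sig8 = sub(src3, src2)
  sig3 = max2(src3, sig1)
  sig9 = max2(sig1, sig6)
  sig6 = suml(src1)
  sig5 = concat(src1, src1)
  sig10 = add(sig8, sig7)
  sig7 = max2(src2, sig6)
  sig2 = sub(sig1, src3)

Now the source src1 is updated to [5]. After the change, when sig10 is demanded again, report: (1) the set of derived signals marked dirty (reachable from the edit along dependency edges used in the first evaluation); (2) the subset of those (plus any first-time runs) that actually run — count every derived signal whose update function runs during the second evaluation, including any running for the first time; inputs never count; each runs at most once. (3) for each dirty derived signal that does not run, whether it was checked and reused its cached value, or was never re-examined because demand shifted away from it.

The edit dirties: sig6, sig7, sig10.
3 derived signals run: sig6, sig7, sig10.
No dirty derived signal escaped a run.

First demand of the output computes:
  sig6 = suml([5, -8]) = -3
  sig7 = max2(-4, -3) = -3
  sig8 = sub(2, -4) = 6
  sig10 = add(6, -3) = 3

After the edit, cleaning proceeds:
  sig6: a read changed (src1 [5, -8]->[5]) — executes, giving 5.
  sig7: a read changed (sig6 -3->5) — executes, giving 5.
  sig10: a read changed (sig7 -3->5) — executes, giving 11.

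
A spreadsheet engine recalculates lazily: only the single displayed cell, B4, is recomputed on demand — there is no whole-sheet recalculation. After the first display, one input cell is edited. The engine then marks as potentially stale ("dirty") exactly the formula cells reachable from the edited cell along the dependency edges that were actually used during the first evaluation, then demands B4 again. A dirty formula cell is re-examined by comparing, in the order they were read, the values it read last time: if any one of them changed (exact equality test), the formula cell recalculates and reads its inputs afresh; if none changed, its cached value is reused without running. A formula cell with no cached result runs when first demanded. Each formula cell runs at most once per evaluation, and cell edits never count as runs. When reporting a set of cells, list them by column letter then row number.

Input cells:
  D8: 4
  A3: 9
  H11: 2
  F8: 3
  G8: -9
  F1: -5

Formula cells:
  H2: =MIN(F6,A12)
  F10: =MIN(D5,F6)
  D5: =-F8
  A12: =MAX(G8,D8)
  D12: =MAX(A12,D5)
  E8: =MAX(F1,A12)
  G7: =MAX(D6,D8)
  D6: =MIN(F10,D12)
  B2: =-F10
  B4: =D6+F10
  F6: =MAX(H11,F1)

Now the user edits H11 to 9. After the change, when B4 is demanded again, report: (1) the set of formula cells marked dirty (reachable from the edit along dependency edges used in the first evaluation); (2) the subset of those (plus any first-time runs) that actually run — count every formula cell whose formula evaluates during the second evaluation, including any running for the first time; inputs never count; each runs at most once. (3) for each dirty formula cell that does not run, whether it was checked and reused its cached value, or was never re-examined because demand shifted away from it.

First evaluation (everything demanded from the output):
  A12 = MAX(-9, 4) = 4
  D5 = -(3) = -3
  D12 = MAX(4, -3) = 4
  F6 = MAX(2, -5) = 2
  F10 = MIN(-3, 2) = -3
  D6 = MIN(-3, 4) = -3
  B4 = -3 + -3 = -6

Propagation after the edit:
  F6: runs — H11 2->9; result 9.
  F10: runs — F6 2->9; result -3 (same value as before).
  D6: checked — values it read are unchanged (F10 unchanged, D12 unchanged); reused cached -3 without running.
  B4: checked — values it read are unchanged (D6 unchanged, F10 unchanged); reused cached -6 without running.

Key observation: the change is absorbed at F10 — it re-runs but produces the same value, and the output's value is unchanged.

Marked dirty: B4, D6, F6, F10.
Formula cells that run: F6, F10 — 2 in total.
Checked but reused from cache: B4, D6.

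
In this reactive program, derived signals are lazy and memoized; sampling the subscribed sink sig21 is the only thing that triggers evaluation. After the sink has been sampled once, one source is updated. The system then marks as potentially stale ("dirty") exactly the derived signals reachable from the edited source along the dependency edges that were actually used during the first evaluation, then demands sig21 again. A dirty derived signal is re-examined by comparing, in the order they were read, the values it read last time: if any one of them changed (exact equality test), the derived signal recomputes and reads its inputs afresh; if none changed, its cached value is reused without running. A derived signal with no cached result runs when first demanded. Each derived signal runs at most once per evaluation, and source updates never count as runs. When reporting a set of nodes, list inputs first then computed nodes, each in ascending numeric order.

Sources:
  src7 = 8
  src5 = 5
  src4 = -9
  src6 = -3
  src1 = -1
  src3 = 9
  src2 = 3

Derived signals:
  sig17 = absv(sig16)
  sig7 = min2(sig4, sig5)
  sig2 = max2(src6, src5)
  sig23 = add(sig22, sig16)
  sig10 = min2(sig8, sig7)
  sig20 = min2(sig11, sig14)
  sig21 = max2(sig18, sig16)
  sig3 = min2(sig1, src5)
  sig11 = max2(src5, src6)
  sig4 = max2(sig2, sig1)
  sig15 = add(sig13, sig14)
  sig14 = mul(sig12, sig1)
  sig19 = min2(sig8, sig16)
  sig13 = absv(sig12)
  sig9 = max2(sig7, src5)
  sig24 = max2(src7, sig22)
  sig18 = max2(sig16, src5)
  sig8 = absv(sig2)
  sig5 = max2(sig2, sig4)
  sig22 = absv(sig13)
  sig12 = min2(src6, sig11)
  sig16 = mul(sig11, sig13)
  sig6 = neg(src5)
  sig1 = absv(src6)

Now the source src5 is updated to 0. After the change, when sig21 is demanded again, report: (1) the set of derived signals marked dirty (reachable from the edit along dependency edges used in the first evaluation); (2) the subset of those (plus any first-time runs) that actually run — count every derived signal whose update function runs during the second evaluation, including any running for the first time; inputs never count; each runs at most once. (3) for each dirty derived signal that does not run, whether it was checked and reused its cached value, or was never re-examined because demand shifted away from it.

The edit dirties: sig11, sig12, sig13, sig16, sig18, sig21.
5 derived signals run: sig11, sig12, sig16, sig18, sig21.
Cache hits after checking: sig13.
Note where the cutoff bites: sig13 is checked, finds nothing changed, and keeps its cache.

First demand of the output computes:
  sig11 = max2(5, -3) = 5
  sig12 = min2(-3, 5) = -3
  sig13 = absv(-3) = 3
  sig16 = mul(5, 3) = 15
  sig18 = max2(15, 5) = 15
  sig21 = max2(15, 15) = 15

After the edit, cleaning proceeds:
  sig11: a read changed (src5 5->0) — executes, giving 0.
  sig12: a read changed (sig11 5->0) — executes, giving -3 — identical to its old value.
  sig13: dirty, but its reads are unchanged (sig12 unchanged); cached 3 stands.
  sig16: a read changed (sig11 5->0) — executes, giving 0.
  sig18: a read changed (sig16 15->0; src5 5->0) — executes, giving 0.
  sig21: a read changed (sig18 15->0; sig16 15->0) — executes, giving 0.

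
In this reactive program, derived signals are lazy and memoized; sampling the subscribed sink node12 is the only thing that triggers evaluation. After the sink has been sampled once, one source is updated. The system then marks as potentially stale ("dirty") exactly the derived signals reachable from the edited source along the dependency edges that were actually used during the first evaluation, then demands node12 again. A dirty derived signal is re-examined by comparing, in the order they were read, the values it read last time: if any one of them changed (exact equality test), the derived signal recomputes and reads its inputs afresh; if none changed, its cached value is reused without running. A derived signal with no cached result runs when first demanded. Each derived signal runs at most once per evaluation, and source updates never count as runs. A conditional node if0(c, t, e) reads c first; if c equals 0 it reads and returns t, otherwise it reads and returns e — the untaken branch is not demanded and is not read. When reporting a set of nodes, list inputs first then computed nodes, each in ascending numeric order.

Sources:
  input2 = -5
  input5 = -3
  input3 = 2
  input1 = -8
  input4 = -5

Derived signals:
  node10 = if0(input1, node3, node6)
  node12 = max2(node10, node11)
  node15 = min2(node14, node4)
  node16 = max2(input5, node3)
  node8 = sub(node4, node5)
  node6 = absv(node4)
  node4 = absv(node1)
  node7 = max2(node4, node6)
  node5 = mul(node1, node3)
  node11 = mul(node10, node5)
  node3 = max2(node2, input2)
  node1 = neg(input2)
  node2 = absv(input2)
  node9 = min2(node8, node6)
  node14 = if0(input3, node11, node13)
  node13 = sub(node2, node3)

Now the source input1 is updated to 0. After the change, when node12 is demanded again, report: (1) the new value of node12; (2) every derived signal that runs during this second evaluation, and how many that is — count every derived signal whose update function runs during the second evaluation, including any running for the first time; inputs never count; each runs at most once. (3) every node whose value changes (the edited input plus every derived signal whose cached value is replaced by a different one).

Demanding node12 again yields 125.
1 derived signals run: node10.
The nodes whose values change: input1.
Note the absorption at node10: it re-runs yet its value is the same, leaving the output's value untouched.

First demand of the output computes:
  node1 = neg(-5) = 5
  node2 = absv(-5) = 5
  node3 = max2(5, -5) = 5
  node4 = absv(5) = 5
  node5 = mul(5, 5) = 25
  node6 = absv(5) = 5
  node10 = if0(input1=-8 -> else branch node6) = 5
  node11 = mul(5, 25) = 125
  node12 = max2(5, 125) = 125

After the edit, cleaning proceeds:
  node10: a read changed (input1 -8->0) — executes, giving 5 — identical to its old value.
  node11: dirty, but its reads are unchanged (node10 unchanged, node5 unchanged); cached 125 stands.
  node12: dirty, but its reads are unchanged (node10 unchanged, node11 unchanged); cached 125 stands.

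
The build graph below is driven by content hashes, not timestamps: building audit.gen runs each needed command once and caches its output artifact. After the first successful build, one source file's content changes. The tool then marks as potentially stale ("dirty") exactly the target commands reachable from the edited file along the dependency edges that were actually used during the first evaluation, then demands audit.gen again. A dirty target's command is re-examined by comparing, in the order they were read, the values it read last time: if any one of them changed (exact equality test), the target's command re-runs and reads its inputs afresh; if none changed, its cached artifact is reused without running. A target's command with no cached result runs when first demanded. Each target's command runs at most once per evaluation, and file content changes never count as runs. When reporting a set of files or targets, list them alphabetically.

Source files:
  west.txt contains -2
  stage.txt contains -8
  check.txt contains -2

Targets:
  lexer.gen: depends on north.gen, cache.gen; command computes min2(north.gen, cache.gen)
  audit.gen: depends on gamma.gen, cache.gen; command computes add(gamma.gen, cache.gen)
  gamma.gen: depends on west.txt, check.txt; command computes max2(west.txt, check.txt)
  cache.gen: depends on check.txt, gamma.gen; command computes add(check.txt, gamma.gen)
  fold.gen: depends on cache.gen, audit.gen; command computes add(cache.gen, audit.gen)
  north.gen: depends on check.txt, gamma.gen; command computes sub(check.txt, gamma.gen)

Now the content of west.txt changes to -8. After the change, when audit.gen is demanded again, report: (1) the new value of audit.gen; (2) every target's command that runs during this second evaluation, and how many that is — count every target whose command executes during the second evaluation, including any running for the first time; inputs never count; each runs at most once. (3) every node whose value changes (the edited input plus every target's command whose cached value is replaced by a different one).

Initial pass — values computed on the first demand:
  gamma.gen = max2(-2, -2) = -2
  cache.gen = add(-2, -2) = -4
  audit.gen = add(-2, -4) = -6

Second demand — change propagation:
  gamma.gen: re-runs because west.txt -2->-8; new result -2 (unchanged).
  cache.gen: re-examined; everything it read last time is the same (check.txt unchanged, gamma.gen unchanged) — cache -4 kept, no run.
  audit.gen: re-examined; everything it read last time is the same (gamma.gen unchanged, cache.gen unchanged) — cache -6 kept, no run.

The important point: gamma.gen recomputes to an identical value, and the output ends up unchanged.

audit.gen now evaluates to -6.
Run set: gamma.gen (1 run).
Changed values: west.txt.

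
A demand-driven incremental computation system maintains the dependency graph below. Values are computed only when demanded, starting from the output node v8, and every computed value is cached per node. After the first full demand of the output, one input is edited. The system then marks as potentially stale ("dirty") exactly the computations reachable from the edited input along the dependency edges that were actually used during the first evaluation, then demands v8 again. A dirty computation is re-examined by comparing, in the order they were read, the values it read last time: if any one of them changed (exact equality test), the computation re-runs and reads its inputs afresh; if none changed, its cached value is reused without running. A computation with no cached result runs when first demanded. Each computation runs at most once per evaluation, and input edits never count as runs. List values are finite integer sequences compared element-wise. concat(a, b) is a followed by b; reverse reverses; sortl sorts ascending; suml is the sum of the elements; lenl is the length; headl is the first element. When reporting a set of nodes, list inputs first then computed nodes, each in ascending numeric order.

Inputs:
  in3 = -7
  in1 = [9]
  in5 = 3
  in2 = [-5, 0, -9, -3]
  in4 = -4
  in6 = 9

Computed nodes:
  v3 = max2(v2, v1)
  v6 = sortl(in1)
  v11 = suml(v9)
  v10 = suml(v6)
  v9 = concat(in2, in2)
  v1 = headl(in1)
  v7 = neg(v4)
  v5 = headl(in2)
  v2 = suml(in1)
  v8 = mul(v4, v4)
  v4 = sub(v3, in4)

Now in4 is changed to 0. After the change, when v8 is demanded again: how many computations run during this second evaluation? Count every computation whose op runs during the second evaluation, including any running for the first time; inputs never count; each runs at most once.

Computations that run: v4, v8 — 2 in total.

First evaluation (everything demanded from the output):
  v1 = headl([9]) = 9
  v2 = suml([9]) = 9
  v3 = max2(9, 9) = 9
  v4 = sub(9, -4) = 13
  v8 = mul(13, 13) = 169

Propagation after the edit:
  v4: runs — in4 -4->0; result 9.
  v8: runs — v4 13->9; v4 13->9; result 81.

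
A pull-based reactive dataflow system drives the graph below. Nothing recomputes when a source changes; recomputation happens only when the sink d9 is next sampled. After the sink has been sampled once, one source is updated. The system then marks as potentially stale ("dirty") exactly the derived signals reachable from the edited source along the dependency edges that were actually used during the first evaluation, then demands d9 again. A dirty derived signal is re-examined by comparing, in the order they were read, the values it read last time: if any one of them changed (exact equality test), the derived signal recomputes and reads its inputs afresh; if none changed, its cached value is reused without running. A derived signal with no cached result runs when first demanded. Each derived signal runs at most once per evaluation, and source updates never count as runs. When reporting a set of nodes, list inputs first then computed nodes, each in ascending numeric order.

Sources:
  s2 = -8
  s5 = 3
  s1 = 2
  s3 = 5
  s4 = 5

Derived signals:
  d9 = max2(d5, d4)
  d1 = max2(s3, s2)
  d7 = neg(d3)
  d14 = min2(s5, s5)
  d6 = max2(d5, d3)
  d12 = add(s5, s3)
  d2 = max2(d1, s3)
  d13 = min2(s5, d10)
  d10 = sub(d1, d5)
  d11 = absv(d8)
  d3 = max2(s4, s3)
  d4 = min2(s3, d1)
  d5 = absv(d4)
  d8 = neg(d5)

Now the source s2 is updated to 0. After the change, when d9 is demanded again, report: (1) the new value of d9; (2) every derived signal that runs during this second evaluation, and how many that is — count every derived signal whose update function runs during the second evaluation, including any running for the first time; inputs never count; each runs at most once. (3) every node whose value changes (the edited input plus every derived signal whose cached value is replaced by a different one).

New value of d9: 5.
Derived signals that run: d1 — 1 in total.
Values that change: s2.
Key observation: the change is absorbed at d1 — it re-runs but produces the same value, and the output's value is unchanged.

First evaluation (everything demanded from the output):
  d1 = max2(5, -8) = 5
  d4 = min2(5, 5) = 5
  d5 = absv(5) = 5
  d9 = max2(5, 5) = 5

Propagation after the edit:
  d1: runs — s2 -8->0; result 5 (same value as before).
  d4: checked — values it read are unchanged (s3 unchanged, d1 unchanged); reused cached 5 without running.
  d5: checked — values it read are unchanged (d4 unchanged); reused cached 5 without running.
  d9: checked — values it read are unchanged (d5 unchanged, d4 unchanged); reused cached 5 without running.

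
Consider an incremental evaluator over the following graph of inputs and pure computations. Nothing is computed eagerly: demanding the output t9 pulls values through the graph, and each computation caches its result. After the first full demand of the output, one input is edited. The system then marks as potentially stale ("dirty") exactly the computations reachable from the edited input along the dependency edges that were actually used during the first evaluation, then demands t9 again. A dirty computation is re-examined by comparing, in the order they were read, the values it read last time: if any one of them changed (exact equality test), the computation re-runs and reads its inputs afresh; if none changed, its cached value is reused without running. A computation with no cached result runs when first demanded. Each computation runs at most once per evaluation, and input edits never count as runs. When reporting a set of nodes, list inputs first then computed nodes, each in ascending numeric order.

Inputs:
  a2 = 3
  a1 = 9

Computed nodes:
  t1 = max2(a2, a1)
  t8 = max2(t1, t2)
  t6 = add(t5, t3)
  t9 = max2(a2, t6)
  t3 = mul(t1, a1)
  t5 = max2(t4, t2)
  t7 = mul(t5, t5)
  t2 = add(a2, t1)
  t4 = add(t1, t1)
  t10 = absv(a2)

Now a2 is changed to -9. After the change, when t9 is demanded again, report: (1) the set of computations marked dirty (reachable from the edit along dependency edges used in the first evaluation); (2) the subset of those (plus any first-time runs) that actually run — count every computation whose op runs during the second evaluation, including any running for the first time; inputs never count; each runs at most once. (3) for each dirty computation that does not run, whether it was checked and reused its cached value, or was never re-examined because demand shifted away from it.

Dirty set: t1, t2, t3, t4, t5, t6, t9.
Run set: t1, t2, t5, t9 (4 run).
Re-examined without running (cache reused): t3, t4, t6.
The important point: at t3 every value read last time is unchanged, so the dirty flag clears without a run.

Initial pass — values computed on the first demand:
  t1 = max2(3, 9) = 9
  t2 = add(3, 9) = 12
  t3 = mul(9, 9) = 81
  t4 = add(9, 9) = 18
  t5 = max2(18, 12) = 18
  t6 = add(18, 81) = 99
  t9 = max2(3, 99) = 99

Second demand — change propagation:
  t1: re-runs because a2 3->-9; new result 9 (unchanged).
  t2: re-runs because a2 3->-9; new result 0.
  t3: re-examined; everything it read last time is the same (t1 unchanged, a1 unchanged) — cache 81 kept, no run.
  t4: re-examined; everything it read last time is the same (t1 unchanged, t1 unchanged) — cache 18 kept, no run.
  t5: re-runs because t2 12->0; new result 18 (unchanged).
  t6: re-examined; everything it read last time is the same (t5 unchanged, t3 unchanged) — cache 99 kept, no run.
  t9: re-runs because a2 3->-9; new result 99 (unchanged).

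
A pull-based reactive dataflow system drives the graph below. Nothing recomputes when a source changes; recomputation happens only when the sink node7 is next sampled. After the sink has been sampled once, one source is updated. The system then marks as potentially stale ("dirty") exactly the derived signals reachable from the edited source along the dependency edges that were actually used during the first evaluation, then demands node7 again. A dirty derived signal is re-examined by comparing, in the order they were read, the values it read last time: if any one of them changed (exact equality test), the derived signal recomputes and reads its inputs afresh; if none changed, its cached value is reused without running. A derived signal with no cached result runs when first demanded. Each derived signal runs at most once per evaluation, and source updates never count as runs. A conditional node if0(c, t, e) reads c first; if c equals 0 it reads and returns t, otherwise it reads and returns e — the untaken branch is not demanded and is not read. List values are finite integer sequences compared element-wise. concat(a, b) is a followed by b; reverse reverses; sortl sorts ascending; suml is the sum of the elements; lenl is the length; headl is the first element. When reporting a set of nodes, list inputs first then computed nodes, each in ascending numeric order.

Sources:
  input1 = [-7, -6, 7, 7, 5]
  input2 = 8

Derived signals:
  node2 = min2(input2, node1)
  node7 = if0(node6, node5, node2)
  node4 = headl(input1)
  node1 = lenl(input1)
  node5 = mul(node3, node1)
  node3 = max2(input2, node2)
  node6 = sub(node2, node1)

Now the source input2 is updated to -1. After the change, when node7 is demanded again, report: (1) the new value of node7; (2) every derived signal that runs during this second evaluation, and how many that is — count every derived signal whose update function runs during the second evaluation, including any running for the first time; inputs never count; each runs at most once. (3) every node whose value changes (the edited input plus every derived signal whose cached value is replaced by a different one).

New value of node7: -1.
Derived signals that run: node2, node6, node7 — 3 in total.
Values that change: input2, node2, node6, node7.
Key observation: a condition flipped, so demand moved to the other branch — node3, node5 are never re-examined.

First evaluation (everything demanded from the output):
  node1 = lenl([-7, -6, 7, 7, 5]) = 5
  node2 = min2(8, 5) = 5
  node3 = max2(8, 5) = 8
  node5 = mul(8, 5) = 40
  node6 = sub(5, 5) = 0
  node7 = if0(node6=0 -> then branch node5) = 40

Propagation after the edit:
  node2: runs — input2 8->-1; result -1.
  node3: marked dirty but never re-examined — demand shifted away from it.
  node5: marked dirty but never re-examined — demand shifted away from it.
  node6: runs — node2 5->-1; result -6.
  node7: runs — node6 0->-6; result -1.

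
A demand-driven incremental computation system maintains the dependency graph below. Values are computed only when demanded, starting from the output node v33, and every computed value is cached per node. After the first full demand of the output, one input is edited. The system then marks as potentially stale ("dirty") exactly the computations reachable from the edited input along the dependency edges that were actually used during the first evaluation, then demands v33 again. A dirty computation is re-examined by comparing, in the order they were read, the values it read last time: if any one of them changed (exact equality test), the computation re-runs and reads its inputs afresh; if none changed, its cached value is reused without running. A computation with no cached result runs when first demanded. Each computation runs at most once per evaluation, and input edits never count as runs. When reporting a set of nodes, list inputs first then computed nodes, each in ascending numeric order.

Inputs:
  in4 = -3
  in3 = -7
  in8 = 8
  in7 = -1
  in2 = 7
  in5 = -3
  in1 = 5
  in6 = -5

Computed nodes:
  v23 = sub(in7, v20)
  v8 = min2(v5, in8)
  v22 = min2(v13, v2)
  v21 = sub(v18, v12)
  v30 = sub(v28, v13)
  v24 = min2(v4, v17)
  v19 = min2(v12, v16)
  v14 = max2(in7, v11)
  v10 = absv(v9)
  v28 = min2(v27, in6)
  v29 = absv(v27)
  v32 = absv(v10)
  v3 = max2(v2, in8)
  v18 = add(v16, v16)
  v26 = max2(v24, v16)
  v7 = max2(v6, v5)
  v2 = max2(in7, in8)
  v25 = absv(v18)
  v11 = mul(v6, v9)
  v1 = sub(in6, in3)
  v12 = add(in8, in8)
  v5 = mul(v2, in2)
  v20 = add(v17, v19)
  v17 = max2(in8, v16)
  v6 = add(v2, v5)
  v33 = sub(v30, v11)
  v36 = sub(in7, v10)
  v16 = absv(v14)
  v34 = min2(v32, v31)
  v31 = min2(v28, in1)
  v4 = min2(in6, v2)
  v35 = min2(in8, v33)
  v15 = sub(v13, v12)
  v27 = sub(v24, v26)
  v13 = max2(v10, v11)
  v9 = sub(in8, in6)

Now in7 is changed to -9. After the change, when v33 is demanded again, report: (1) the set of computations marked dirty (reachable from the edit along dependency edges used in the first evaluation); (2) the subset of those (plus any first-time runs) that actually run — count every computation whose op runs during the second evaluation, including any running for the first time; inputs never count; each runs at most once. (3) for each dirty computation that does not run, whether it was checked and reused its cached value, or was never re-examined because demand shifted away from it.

Marked dirty: v2, v4, v5, v6, v11, v13, v14, v16, v17, v24, v26, v27, v28, v30, v33.
Computations that run: v2, v14 — 2 in total.
Checked but reused from cache: v4, v5, v6, v11, v13, v16, v17, v24, v26, v27, v28, v30, v33.
Key observation: the cutoff stops propagation at v4 — its inputs' values are unchanged, so it reuses its cache.

First evaluation (everything demanded from the output):
  v2 = max2(-1, 8) = 8
  v4 = min2(-5, 8) = -5
  v5 = mul(8, 7) = 56
  v6 = add(8, 56) = 64
  v9 = sub(8, -5) = 13
  v10 = absv(13) = 13
  v11 = mul(64, 13) = 832
  v13 = max2(13, 832) = 832
  v14 = max2(-1, 832) = 832
  v16 = absv(832) = 832
  v17 = max2(8, 832) = 832
  v24 = min2(-5, 832) = -5
  v26 = max2(-5, 832) = 832
  v27 = sub(-5, 832) = -837
  v28 = min2(-837, -5) = -837
  v30 = sub(-837, 832) = -1669
  v33 = sub(-1669, 832) = -2501

Propagation after the edit:
  v2: runs — in7 -1->-9; result 8 (same value as before).
  v4: checked — values it read are unchanged (in6 unchanged, v2 unchanged); reused cached -5 without running.
  v5: checked — values it read are unchanged (v2 unchanged, in2 unchanged); reused cached 56 without running.
  v6: checked — values it read are unchanged (v2 unchanged, v5 unchanged); reused cached 64 without running.
  v11: checked — values it read are unchanged (v6 unchanged, v9 unchanged); reused cached 832 without running.
  v13: checked — values it read are unchanged (v10 unchanged, v11 unchanged); reused cached 832 without running.
  v14: runs — in7 -1->-9; result 832 (same value as before).
  v16: checked — values it read are unchanged (v14 unchanged); reused cached 832 without running.
  v17: checked — values it read are unchanged (in8 unchanged, v16 unchanged); reused cached 832 without running.
  v24: checked — values it read are unchanged (v4 unchanged, v17 unchanged); reused cached -5 without running.
  v26: checked — values it read are unchanged (v24 unchanged, v16 unchanged); reused cached 832 without running.
  v27: checked — values it read are unchanged (v24 unchanged, v26 unchanged); reused cached -837 without running.
  v28: checked — values it read are unchanged (v27 unchanged, in6 unchanged); reused cached -837 without running.
  v30: checked — values it read are unchanged (v28 unchanged, v13 unchanged); reused cached -1669 without running.
  v33: checked — values it read are unchanged (v30 unchanged, v11 unchanged); reused cached -2501 without running.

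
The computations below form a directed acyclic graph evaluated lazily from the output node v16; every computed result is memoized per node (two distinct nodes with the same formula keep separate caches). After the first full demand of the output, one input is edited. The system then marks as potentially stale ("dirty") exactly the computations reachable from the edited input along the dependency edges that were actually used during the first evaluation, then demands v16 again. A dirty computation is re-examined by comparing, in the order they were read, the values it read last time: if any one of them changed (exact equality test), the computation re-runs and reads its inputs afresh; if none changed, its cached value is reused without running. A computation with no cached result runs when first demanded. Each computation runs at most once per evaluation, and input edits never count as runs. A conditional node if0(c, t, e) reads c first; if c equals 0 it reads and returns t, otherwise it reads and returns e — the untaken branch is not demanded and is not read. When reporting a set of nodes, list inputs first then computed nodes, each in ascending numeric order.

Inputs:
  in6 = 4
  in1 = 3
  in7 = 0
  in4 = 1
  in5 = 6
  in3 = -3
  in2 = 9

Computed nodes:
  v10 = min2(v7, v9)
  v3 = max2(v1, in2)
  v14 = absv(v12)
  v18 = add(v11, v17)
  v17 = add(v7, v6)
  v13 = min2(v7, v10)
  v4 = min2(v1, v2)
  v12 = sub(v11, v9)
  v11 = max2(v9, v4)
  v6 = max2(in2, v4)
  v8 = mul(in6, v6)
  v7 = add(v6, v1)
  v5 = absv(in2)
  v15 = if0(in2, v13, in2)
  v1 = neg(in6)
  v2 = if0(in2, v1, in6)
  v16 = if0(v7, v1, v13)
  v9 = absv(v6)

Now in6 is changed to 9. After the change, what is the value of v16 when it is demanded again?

Demanding v16 again yields -9.
Note the branch switch — demand abandons v9, v10, v13, which are never re-examined.

First demand of the output computes:
  v1 = neg(4) = -4
  v2 = if0(in2=9 -> else branch in6) = 4
  v4 = min2(-4, 4) = -4
  v6 = max2(9, -4) = 9
  v7 = add(9, -4) = 5
  v9 = absv(9) = 9
  v10 = min2(5, 9) = 5
  v13 = min2(5, 5) = 5
  v16 = if0(v7=5 -> else branch v13) = 5

After the edit, cleaning proceeds:
  v1: a read changed (in6 4->9) — executes, giving -9.
  v2: a read changed (in6 4->9) — executes, giving 9.
  v4: a read changed (v1 -4->-9; v2 4->9) — executes, giving -9.
  v6: a read changed (v4 -4->-9) — executes, giving 9 — identical to its old value.
  v7: a read changed (v1 -4->-9) — executes, giving 0.
  v9: stays stale; no demand reaches it after the flip.
  v10: stays stale; no demand reaches it after the flip.
  v13: stays stale; no demand reaches it after the flip.
  v16: a read changed (v7 5->0) — executes, giving -9.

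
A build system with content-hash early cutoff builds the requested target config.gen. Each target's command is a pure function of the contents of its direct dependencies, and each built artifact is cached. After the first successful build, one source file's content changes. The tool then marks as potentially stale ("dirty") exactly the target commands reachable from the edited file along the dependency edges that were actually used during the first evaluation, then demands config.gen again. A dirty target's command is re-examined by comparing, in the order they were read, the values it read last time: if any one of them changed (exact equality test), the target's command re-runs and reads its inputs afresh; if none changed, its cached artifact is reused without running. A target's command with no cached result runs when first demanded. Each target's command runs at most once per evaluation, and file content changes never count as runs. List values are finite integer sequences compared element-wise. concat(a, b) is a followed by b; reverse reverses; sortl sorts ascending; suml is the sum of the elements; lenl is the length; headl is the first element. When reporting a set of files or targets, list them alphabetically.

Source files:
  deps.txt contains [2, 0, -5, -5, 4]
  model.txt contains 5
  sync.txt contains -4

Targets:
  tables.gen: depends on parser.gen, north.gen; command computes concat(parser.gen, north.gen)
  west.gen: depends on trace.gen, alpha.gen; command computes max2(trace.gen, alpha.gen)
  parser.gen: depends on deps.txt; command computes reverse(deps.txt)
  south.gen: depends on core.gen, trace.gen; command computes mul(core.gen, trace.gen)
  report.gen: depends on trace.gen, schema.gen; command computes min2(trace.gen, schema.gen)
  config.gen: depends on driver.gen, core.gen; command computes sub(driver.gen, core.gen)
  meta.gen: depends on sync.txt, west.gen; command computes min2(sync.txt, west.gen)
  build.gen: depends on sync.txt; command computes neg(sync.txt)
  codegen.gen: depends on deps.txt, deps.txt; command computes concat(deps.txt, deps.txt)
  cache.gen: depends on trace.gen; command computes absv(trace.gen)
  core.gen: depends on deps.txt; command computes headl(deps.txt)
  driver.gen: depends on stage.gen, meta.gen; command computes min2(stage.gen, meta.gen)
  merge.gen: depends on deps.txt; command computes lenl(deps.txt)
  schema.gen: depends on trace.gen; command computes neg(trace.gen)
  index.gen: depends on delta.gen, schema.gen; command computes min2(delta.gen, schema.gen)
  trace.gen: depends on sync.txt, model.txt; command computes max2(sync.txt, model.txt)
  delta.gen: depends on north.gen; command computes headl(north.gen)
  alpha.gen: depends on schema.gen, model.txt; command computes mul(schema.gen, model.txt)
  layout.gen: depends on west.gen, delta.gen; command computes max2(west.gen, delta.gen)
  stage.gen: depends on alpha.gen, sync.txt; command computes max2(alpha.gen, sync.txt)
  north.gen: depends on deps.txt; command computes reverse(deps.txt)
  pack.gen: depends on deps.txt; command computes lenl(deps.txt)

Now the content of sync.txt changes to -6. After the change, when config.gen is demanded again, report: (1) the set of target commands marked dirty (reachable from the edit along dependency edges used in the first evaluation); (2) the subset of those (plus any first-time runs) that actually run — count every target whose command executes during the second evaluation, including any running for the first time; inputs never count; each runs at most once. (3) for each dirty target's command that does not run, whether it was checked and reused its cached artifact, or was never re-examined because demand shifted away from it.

First evaluation (everything demanded from the output):
  core.gen = headl([2, 0, -5, -5, 4]) = 2
  trace.gen = max2(-4, 5) = 5
  schema.gen = neg(5) = -5
  alpha.gen = mul(-5, 5) = -25
  stage.gen = max2(-25, -4) = -4
  west.gen = max2(5, -25) = 5
  meta.gen = min2(-4, 5) = -4
  driver.gen = min2(-4, -4) = -4
  config.gen = sub(-4, 2) = -6

Propagation after the edit:
  trace.gen: runs — sync.txt -4->-6; result 5 (same value as before).
  schema.gen: checked — values it read are unchanged (trace.gen unchanged); reused cached -5 without running.
  alpha.gen: checked — values it read are unchanged (schema.gen unchanged, model.txt unchanged); reused cached -25 without running.
  stage.gen: runs — sync.txt -4->-6; result -6.
  west.gen: checked — values it read are unchanged (trace.gen unchanged, alpha.gen unchanged); reused cached 5 without running.
  meta.gen: runs — sync.txt -4->-6; result -6.
  driver.gen: runs — stage.gen -4->-6; meta.gen -4->-6; result -6.
  config.gen: runs — driver.gen -4->-6; result -8.

Key observation: the cutoff stops propagation at schema.gen — its inputs' values are unchanged, so it reuses its cache.

Marked dirty: alpha.gen, config.gen, driver.gen, meta.gen, schema.gen, stage.gen, trace.gen, west.gen.
Target commands that run: config.gen, driver.gen, meta.gen, stage.gen, trace.gen — 5 in total.
Checked but reused from cache: alpha.gen, schema.gen, west.gen.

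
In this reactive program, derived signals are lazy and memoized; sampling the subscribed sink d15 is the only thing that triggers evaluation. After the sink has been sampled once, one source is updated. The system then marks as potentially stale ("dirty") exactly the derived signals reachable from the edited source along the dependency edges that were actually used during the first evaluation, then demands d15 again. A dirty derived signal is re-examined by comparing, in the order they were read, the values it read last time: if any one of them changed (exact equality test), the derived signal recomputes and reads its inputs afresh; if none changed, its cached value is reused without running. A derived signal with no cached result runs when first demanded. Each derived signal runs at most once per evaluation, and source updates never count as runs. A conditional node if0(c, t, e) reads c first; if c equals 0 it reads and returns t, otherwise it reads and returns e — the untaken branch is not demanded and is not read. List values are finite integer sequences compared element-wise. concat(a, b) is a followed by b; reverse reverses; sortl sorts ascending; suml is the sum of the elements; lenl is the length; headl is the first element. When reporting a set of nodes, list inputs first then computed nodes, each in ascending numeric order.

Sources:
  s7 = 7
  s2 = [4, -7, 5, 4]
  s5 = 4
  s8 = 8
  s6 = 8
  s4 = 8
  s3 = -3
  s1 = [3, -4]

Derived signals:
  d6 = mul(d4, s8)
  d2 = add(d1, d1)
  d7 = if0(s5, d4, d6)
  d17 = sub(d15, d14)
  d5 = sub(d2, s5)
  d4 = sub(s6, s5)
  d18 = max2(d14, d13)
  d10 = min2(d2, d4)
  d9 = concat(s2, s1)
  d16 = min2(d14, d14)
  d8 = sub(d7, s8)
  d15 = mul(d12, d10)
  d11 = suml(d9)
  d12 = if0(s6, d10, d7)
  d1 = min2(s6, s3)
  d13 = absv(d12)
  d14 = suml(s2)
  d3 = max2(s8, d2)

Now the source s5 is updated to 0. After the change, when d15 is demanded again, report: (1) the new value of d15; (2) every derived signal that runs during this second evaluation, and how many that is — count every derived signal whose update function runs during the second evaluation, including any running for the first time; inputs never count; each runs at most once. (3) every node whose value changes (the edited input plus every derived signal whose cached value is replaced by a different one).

First demand of the output computes:
  d1 = min2(8, -3) = -3
  d2 = add(-3, -3) = -6
  d4 = sub(8, 4) = 4
  d6 = mul(4, 8) = 32
  d7 = if0(s5=4 -> else branch d6) = 32
  d10 = min2(-6, 4) = -6
  d12 = if0(s6=8 -> else branch d7) = 32
  d15 = mul(32, -6) = -192

After the edit, cleaning proceeds:
  d4: a read changed (s5 4->0) — executes, giving 8.
  d6: stays stale; no demand reaches it after the flip.
  d7: a read changed (s5 4->0) — executes, giving 8.
  d10: a read changed (d4 4->8) — executes, giving -6 — identical to its old value.
  d12: a read changed (d7 32->8) — executes, giving 8.
  d15: a read changed (d12 32->8) — executes, giving -48.

Note the branch switch — demand abandons d6, which is never re-examined.

Demanding d15 again yields -48.
5 derived signals run: d4, d7, d10, d12, d15.
The nodes whose values change: s5, d4, d7, d12, d15.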